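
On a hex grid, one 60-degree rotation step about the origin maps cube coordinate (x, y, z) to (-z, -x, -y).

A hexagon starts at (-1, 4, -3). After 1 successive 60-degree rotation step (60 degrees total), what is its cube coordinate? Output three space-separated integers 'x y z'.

Answer: 3 1 -4

Derivation:
Start: (-1, 4, -3)
Step 1: (-1, 4, -3) -> (-(-3), -(-1), -(4)) = (3, 1, -4)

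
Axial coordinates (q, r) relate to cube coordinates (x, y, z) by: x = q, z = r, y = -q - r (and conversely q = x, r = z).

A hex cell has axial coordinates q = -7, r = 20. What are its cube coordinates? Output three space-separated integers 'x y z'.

Answer: -7 -13 20

Derivation:
x = q = -7
z = r = 20
y = -x - z = -(-7) - (20) = -13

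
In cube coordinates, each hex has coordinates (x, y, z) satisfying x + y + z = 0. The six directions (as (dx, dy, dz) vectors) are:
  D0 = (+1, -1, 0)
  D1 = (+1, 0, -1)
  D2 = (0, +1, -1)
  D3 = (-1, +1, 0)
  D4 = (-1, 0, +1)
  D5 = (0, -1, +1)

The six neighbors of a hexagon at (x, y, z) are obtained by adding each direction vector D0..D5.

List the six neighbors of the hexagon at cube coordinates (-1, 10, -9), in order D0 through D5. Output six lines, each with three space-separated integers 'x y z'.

Answer: 0 9 -9
0 10 -10
-1 11 -10
-2 11 -9
-2 10 -8
-1 9 -8

Derivation:
Center: (-1, 10, -9). Add each direction:
  D0: (-1, 10, -9) + (1, -1, 0) = (0, 9, -9)
  D1: (-1, 10, -9) + (1, 0, -1) = (0, 10, -10)
  D2: (-1, 10, -9) + (0, 1, -1) = (-1, 11, -10)
  D3: (-1, 10, -9) + (-1, 1, 0) = (-2, 11, -9)
  D4: (-1, 10, -9) + (-1, 0, 1) = (-2, 10, -8)
  D5: (-1, 10, -9) + (0, -1, 1) = (-1, 9, -8)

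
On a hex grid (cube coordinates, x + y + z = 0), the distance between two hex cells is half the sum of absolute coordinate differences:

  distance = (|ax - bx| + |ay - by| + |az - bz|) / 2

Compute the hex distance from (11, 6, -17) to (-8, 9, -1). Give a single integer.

Answer: 19

Derivation:
|ax - bx| = |11 - (-8)| = 19
|ay - by| = |6 - 9| = 3
|az - bz| = |-17 - (-1)| = 16
distance = (19 + 3 + 16) / 2 = 38 / 2 = 19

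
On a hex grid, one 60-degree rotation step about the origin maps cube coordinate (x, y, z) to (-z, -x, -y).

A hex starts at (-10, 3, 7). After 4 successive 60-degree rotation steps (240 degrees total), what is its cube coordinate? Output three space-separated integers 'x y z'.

Answer: 7 -10 3

Derivation:
Start: (-10, 3, 7)
Step 1: (-10, 3, 7) -> (-(7), -(-10), -(3)) = (-7, 10, -3)
Step 2: (-7, 10, -3) -> (-(-3), -(-7), -(10)) = (3, 7, -10)
Step 3: (3, 7, -10) -> (-(-10), -(3), -(7)) = (10, -3, -7)
Step 4: (10, -3, -7) -> (-(-7), -(10), -(-3)) = (7, -10, 3)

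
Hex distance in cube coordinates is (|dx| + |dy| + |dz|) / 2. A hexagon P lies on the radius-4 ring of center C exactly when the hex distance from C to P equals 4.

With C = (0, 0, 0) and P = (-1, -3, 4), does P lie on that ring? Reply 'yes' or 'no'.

Answer: yes

Derivation:
|px - cx| = |-1 - 0| = 1
|py - cy| = |-3 - 0| = 3
|pz - cz| = |4 - 0| = 4
distance = (1+3+4)/2 = 8/2 = 4
radius = 4; distance == radius -> yes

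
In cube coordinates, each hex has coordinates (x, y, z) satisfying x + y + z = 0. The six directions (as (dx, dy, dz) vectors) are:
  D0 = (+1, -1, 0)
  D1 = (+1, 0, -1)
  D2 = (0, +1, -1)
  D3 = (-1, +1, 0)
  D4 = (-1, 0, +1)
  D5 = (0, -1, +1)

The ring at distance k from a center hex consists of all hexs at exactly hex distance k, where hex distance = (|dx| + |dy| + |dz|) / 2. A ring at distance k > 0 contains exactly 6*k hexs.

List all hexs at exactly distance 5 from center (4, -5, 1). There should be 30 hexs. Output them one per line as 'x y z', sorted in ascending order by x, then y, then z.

Answer: -1 -5 6
-1 -4 5
-1 -3 4
-1 -2 3
-1 -1 2
-1 0 1
0 -6 6
0 0 0
1 -7 6
1 0 -1
2 -8 6
2 0 -2
3 -9 6
3 0 -3
4 -10 6
4 0 -4
5 -10 5
5 -1 -4
6 -10 4
6 -2 -4
7 -10 3
7 -3 -4
8 -10 2
8 -4 -4
9 -10 1
9 -9 0
9 -8 -1
9 -7 -2
9 -6 -3
9 -5 -4

Derivation:
Walk ring at distance 5 from (4, -5, 1):
Start at center + D4*5 = (-1, -5, 6)
  hex 0: (-1, -5, 6)
  hex 1: (0, -6, 6)
  hex 2: (1, -7, 6)
  hex 3: (2, -8, 6)
  hex 4: (3, -9, 6)
  hex 5: (4, -10, 6)
  hex 6: (5, -10, 5)
  hex 7: (6, -10, 4)
  hex 8: (7, -10, 3)
  hex 9: (8, -10, 2)
  hex 10: (9, -10, 1)
  hex 11: (9, -9, 0)
  hex 12: (9, -8, -1)
  hex 13: (9, -7, -2)
  hex 14: (9, -6, -3)
  hex 15: (9, -5, -4)
  hex 16: (8, -4, -4)
  hex 17: (7, -3, -4)
  hex 18: (6, -2, -4)
  hex 19: (5, -1, -4)
  hex 20: (4, 0, -4)
  hex 21: (3, 0, -3)
  hex 22: (2, 0, -2)
  hex 23: (1, 0, -1)
  hex 24: (0, 0, 0)
  hex 25: (-1, 0, 1)
  hex 26: (-1, -1, 2)
  hex 27: (-1, -2, 3)
  hex 28: (-1, -3, 4)
  hex 29: (-1, -4, 5)
Sorted: 30 hexes.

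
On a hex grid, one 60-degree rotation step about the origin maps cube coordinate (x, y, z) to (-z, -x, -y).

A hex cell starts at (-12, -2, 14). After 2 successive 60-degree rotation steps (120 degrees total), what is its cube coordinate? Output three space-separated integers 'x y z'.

Start: (-12, -2, 14)
Step 1: (-12, -2, 14) -> (-(14), -(-12), -(-2)) = (-14, 12, 2)
Step 2: (-14, 12, 2) -> (-(2), -(-14), -(12)) = (-2, 14, -12)

Answer: -2 14 -12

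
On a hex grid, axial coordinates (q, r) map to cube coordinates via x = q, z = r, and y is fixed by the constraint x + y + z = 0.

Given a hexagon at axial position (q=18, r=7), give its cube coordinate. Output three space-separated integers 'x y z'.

x = q = 18
z = r = 7
y = -x - z = -(18) - (7) = -25

Answer: 18 -25 7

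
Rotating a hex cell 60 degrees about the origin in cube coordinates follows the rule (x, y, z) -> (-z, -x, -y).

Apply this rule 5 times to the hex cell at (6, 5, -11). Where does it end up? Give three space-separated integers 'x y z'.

Start: (6, 5, -11)
Step 1: (6, 5, -11) -> (-(-11), -(6), -(5)) = (11, -6, -5)
Step 2: (11, -6, -5) -> (-(-5), -(11), -(-6)) = (5, -11, 6)
Step 3: (5, -11, 6) -> (-(6), -(5), -(-11)) = (-6, -5, 11)
Step 4: (-6, -5, 11) -> (-(11), -(-6), -(-5)) = (-11, 6, 5)
Step 5: (-11, 6, 5) -> (-(5), -(-11), -(6)) = (-5, 11, -6)

Answer: -5 11 -6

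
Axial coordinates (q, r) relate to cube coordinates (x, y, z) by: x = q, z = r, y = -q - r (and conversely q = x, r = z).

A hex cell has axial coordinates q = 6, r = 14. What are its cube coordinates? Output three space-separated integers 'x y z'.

x = q = 6
z = r = 14
y = -x - z = -(6) - (14) = -20

Answer: 6 -20 14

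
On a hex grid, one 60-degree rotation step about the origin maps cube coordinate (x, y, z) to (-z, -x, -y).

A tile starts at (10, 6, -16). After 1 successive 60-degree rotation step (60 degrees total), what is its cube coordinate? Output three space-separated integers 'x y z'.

Start: (10, 6, -16)
Step 1: (10, 6, -16) -> (-(-16), -(10), -(6)) = (16, -10, -6)

Answer: 16 -10 -6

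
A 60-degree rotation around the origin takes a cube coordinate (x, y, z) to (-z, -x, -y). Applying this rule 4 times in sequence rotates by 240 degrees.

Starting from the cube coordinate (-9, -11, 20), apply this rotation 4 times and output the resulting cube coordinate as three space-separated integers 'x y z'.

Start: (-9, -11, 20)
Step 1: (-9, -11, 20) -> (-(20), -(-9), -(-11)) = (-20, 9, 11)
Step 2: (-20, 9, 11) -> (-(11), -(-20), -(9)) = (-11, 20, -9)
Step 3: (-11, 20, -9) -> (-(-9), -(-11), -(20)) = (9, 11, -20)
Step 4: (9, 11, -20) -> (-(-20), -(9), -(11)) = (20, -9, -11)

Answer: 20 -9 -11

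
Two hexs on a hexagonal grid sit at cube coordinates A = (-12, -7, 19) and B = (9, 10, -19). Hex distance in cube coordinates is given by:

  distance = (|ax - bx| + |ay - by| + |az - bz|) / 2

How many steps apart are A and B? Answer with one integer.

|ax - bx| = |-12 - 9| = 21
|ay - by| = |-7 - 10| = 17
|az - bz| = |19 - (-19)| = 38
distance = (21 + 17 + 38) / 2 = 76 / 2 = 38

Answer: 38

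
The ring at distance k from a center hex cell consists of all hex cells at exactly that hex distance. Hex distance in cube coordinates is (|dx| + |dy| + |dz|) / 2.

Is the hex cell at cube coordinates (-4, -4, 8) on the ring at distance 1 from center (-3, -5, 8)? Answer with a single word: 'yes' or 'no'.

|px - cx| = |-4 - (-3)| = 1
|py - cy| = |-4 - (-5)| = 1
|pz - cz| = |8 - 8| = 0
distance = (1+1+0)/2 = 2/2 = 1
radius = 1; distance == radius -> yes

Answer: yes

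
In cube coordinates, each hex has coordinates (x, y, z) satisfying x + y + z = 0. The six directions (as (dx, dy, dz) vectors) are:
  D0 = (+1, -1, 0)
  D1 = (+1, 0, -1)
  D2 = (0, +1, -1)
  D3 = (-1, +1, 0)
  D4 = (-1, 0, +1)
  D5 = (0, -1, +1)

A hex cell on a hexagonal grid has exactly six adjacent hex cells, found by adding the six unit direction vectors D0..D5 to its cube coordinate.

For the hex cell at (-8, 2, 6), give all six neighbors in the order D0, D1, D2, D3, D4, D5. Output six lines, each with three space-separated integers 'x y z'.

Answer: -7 1 6
-7 2 5
-8 3 5
-9 3 6
-9 2 7
-8 1 7

Derivation:
Center: (-8, 2, 6). Add each direction:
  D0: (-8, 2, 6) + (1, -1, 0) = (-7, 1, 6)
  D1: (-8, 2, 6) + (1, 0, -1) = (-7, 2, 5)
  D2: (-8, 2, 6) + (0, 1, -1) = (-8, 3, 5)
  D3: (-8, 2, 6) + (-1, 1, 0) = (-9, 3, 6)
  D4: (-8, 2, 6) + (-1, 0, 1) = (-9, 2, 7)
  D5: (-8, 2, 6) + (0, -1, 1) = (-8, 1, 7)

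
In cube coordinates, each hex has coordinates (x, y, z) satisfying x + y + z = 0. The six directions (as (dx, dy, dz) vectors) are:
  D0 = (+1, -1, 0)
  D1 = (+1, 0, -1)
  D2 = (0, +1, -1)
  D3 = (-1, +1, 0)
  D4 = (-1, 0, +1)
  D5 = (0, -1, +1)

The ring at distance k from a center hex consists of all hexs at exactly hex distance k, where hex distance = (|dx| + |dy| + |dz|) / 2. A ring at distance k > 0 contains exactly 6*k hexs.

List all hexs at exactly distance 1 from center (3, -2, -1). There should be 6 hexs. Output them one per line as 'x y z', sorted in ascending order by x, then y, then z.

Answer: 2 -2 0
2 -1 -1
3 -3 0
3 -1 -2
4 -3 -1
4 -2 -2

Derivation:
Walk ring at distance 1 from (3, -2, -1):
Start at center + D4*1 = (2, -2, 0)
  hex 0: (2, -2, 0)
  hex 1: (3, -3, 0)
  hex 2: (4, -3, -1)
  hex 3: (4, -2, -2)
  hex 4: (3, -1, -2)
  hex 5: (2, -1, -1)
Sorted: 6 hexes.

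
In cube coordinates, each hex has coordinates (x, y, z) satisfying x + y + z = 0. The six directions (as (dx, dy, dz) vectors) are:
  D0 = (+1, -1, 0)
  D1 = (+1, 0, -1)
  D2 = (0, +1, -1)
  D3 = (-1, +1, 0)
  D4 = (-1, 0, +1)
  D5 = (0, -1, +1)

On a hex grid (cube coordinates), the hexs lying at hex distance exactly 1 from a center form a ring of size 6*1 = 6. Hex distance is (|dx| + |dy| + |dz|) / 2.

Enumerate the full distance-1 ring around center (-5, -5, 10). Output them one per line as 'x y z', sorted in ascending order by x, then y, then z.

Walk ring at distance 1 from (-5, -5, 10):
Start at center + D4*1 = (-6, -5, 11)
  hex 0: (-6, -5, 11)
  hex 1: (-5, -6, 11)
  hex 2: (-4, -6, 10)
  hex 3: (-4, -5, 9)
  hex 4: (-5, -4, 9)
  hex 5: (-6, -4, 10)
Sorted: 6 hexes.

Answer: -6 -5 11
-6 -4 10
-5 -6 11
-5 -4 9
-4 -6 10
-4 -5 9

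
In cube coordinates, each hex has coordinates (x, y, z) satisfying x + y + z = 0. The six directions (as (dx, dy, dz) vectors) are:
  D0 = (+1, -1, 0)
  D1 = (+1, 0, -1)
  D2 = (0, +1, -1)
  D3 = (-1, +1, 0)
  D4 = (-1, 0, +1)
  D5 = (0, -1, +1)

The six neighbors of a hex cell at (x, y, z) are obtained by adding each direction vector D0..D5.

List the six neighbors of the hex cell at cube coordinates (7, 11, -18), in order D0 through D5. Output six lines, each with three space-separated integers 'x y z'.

Center: (7, 11, -18). Add each direction:
  D0: (7, 11, -18) + (1, -1, 0) = (8, 10, -18)
  D1: (7, 11, -18) + (1, 0, -1) = (8, 11, -19)
  D2: (7, 11, -18) + (0, 1, -1) = (7, 12, -19)
  D3: (7, 11, -18) + (-1, 1, 0) = (6, 12, -18)
  D4: (7, 11, -18) + (-1, 0, 1) = (6, 11, -17)
  D5: (7, 11, -18) + (0, -1, 1) = (7, 10, -17)

Answer: 8 10 -18
8 11 -19
7 12 -19
6 12 -18
6 11 -17
7 10 -17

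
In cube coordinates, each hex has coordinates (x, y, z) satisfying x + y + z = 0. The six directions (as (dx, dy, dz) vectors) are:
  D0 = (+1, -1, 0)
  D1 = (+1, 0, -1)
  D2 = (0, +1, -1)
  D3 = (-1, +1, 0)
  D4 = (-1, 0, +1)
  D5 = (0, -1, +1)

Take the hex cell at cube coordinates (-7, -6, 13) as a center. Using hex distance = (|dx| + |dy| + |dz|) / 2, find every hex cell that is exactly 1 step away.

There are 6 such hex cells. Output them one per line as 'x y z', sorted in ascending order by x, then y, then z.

Answer: -8 -6 14
-8 -5 13
-7 -7 14
-7 -5 12
-6 -7 13
-6 -6 12

Derivation:
Walk ring at distance 1 from (-7, -6, 13):
Start at center + D4*1 = (-8, -6, 14)
  hex 0: (-8, -6, 14)
  hex 1: (-7, -7, 14)
  hex 2: (-6, -7, 13)
  hex 3: (-6, -6, 12)
  hex 4: (-7, -5, 12)
  hex 5: (-8, -5, 13)
Sorted: 6 hexes.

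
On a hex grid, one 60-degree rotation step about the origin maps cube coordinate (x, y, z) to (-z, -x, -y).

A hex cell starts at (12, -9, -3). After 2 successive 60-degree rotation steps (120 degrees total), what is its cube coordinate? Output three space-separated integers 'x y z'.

Answer: -9 -3 12

Derivation:
Start: (12, -9, -3)
Step 1: (12, -9, -3) -> (-(-3), -(12), -(-9)) = (3, -12, 9)
Step 2: (3, -12, 9) -> (-(9), -(3), -(-12)) = (-9, -3, 12)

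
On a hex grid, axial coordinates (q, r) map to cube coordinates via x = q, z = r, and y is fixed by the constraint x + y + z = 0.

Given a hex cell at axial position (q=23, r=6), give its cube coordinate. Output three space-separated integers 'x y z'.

x = q = 23
z = r = 6
y = -x - z = -(23) - (6) = -29

Answer: 23 -29 6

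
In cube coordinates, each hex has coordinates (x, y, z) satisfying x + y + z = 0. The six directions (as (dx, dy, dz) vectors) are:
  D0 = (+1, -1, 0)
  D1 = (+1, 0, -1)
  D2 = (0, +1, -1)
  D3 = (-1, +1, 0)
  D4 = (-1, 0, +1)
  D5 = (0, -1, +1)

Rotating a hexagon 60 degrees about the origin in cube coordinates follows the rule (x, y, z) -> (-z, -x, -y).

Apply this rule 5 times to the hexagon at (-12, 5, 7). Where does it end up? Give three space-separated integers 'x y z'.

Start: (-12, 5, 7)
Step 1: (-12, 5, 7) -> (-(7), -(-12), -(5)) = (-7, 12, -5)
Step 2: (-7, 12, -5) -> (-(-5), -(-7), -(12)) = (5, 7, -12)
Step 3: (5, 7, -12) -> (-(-12), -(5), -(7)) = (12, -5, -7)
Step 4: (12, -5, -7) -> (-(-7), -(12), -(-5)) = (7, -12, 5)
Step 5: (7, -12, 5) -> (-(5), -(7), -(-12)) = (-5, -7, 12)

Answer: -5 -7 12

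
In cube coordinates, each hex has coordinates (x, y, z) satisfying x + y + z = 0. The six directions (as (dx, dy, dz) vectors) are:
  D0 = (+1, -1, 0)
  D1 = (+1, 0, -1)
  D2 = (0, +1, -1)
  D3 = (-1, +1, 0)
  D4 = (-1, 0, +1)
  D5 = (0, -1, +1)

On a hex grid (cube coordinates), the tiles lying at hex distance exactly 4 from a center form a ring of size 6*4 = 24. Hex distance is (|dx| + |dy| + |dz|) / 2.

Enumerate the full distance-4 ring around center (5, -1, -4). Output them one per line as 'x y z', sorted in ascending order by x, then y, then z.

Answer: 1 -1 0
1 0 -1
1 1 -2
1 2 -3
1 3 -4
2 -2 0
2 3 -5
3 -3 0
3 3 -6
4 -4 0
4 3 -7
5 -5 0
5 3 -8
6 -5 -1
6 2 -8
7 -5 -2
7 1 -8
8 -5 -3
8 0 -8
9 -5 -4
9 -4 -5
9 -3 -6
9 -2 -7
9 -1 -8

Derivation:
Walk ring at distance 4 from (5, -1, -4):
Start at center + D4*4 = (1, -1, 0)
  hex 0: (1, -1, 0)
  hex 1: (2, -2, 0)
  hex 2: (3, -3, 0)
  hex 3: (4, -4, 0)
  hex 4: (5, -5, 0)
  hex 5: (6, -5, -1)
  hex 6: (7, -5, -2)
  hex 7: (8, -5, -3)
  hex 8: (9, -5, -4)
  hex 9: (9, -4, -5)
  hex 10: (9, -3, -6)
  hex 11: (9, -2, -7)
  hex 12: (9, -1, -8)
  hex 13: (8, 0, -8)
  hex 14: (7, 1, -8)
  hex 15: (6, 2, -8)
  hex 16: (5, 3, -8)
  hex 17: (4, 3, -7)
  hex 18: (3, 3, -6)
  hex 19: (2, 3, -5)
  hex 20: (1, 3, -4)
  hex 21: (1, 2, -3)
  hex 22: (1, 1, -2)
  hex 23: (1, 0, -1)
Sorted: 24 hexes.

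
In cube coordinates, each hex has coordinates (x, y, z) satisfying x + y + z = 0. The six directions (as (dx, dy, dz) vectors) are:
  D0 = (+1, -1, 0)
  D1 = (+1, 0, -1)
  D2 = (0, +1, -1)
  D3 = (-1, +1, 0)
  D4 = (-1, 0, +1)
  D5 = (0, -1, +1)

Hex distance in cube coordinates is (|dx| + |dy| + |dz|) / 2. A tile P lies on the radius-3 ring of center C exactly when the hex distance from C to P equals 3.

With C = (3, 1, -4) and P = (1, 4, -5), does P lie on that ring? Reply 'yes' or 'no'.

Answer: yes

Derivation:
|px - cx| = |1 - 3| = 2
|py - cy| = |4 - 1| = 3
|pz - cz| = |-5 - (-4)| = 1
distance = (2+3+1)/2 = 6/2 = 3
radius = 3; distance == radius -> yes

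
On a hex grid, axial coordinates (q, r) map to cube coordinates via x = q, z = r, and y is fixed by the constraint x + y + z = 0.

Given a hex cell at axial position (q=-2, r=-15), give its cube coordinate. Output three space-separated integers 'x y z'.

x = q = -2
z = r = -15
y = -x - z = -(-2) - (-15) = 17

Answer: -2 17 -15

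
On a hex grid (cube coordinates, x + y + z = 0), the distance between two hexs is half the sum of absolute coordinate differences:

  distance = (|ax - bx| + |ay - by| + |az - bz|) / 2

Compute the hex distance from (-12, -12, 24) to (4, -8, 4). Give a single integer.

|ax - bx| = |-12 - 4| = 16
|ay - by| = |-12 - (-8)| = 4
|az - bz| = |24 - 4| = 20
distance = (16 + 4 + 20) / 2 = 40 / 2 = 20

Answer: 20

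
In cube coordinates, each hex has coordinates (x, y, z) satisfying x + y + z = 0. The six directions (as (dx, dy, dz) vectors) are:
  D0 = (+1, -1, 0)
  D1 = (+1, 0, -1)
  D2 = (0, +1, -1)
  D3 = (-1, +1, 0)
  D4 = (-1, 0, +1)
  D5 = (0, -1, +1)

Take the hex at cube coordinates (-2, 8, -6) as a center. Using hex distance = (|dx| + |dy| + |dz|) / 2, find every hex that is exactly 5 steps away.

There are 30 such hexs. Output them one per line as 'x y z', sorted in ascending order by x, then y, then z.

Walk ring at distance 5 from (-2, 8, -6):
Start at center + D4*5 = (-7, 8, -1)
  hex 0: (-7, 8, -1)
  hex 1: (-6, 7, -1)
  hex 2: (-5, 6, -1)
  hex 3: (-4, 5, -1)
  hex 4: (-3, 4, -1)
  hex 5: (-2, 3, -1)
  hex 6: (-1, 3, -2)
  hex 7: (0, 3, -3)
  hex 8: (1, 3, -4)
  hex 9: (2, 3, -5)
  hex 10: (3, 3, -6)
  hex 11: (3, 4, -7)
  hex 12: (3, 5, -8)
  hex 13: (3, 6, -9)
  hex 14: (3, 7, -10)
  hex 15: (3, 8, -11)
  hex 16: (2, 9, -11)
  hex 17: (1, 10, -11)
  hex 18: (0, 11, -11)
  hex 19: (-1, 12, -11)
  hex 20: (-2, 13, -11)
  hex 21: (-3, 13, -10)
  hex 22: (-4, 13, -9)
  hex 23: (-5, 13, -8)
  hex 24: (-6, 13, -7)
  hex 25: (-7, 13, -6)
  hex 26: (-7, 12, -5)
  hex 27: (-7, 11, -4)
  hex 28: (-7, 10, -3)
  hex 29: (-7, 9, -2)
Sorted: 30 hexes.

Answer: -7 8 -1
-7 9 -2
-7 10 -3
-7 11 -4
-7 12 -5
-7 13 -6
-6 7 -1
-6 13 -7
-5 6 -1
-5 13 -8
-4 5 -1
-4 13 -9
-3 4 -1
-3 13 -10
-2 3 -1
-2 13 -11
-1 3 -2
-1 12 -11
0 3 -3
0 11 -11
1 3 -4
1 10 -11
2 3 -5
2 9 -11
3 3 -6
3 4 -7
3 5 -8
3 6 -9
3 7 -10
3 8 -11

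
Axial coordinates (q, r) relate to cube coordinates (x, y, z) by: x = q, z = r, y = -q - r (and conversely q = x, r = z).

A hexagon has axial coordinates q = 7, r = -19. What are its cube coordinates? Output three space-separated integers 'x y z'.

x = q = 7
z = r = -19
y = -x - z = -(7) - (-19) = 12

Answer: 7 12 -19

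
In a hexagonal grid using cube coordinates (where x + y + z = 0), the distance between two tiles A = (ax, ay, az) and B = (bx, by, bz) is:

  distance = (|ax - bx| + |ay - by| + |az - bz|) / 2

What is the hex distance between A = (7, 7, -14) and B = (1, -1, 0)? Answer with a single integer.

|ax - bx| = |7 - 1| = 6
|ay - by| = |7 - (-1)| = 8
|az - bz| = |-14 - 0| = 14
distance = (6 + 8 + 14) / 2 = 28 / 2 = 14

Answer: 14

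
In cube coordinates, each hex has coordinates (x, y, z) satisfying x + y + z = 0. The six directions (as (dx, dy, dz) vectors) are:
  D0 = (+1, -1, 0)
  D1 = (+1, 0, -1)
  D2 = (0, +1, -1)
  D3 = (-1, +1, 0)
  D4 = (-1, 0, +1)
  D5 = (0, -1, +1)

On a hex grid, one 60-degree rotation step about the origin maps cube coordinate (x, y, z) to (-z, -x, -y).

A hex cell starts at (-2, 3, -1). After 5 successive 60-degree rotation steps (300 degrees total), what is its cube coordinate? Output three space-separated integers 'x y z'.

Start: (-2, 3, -1)
Step 1: (-2, 3, -1) -> (-(-1), -(-2), -(3)) = (1, 2, -3)
Step 2: (1, 2, -3) -> (-(-3), -(1), -(2)) = (3, -1, -2)
Step 3: (3, -1, -2) -> (-(-2), -(3), -(-1)) = (2, -3, 1)
Step 4: (2, -3, 1) -> (-(1), -(2), -(-3)) = (-1, -2, 3)
Step 5: (-1, -2, 3) -> (-(3), -(-1), -(-2)) = (-3, 1, 2)

Answer: -3 1 2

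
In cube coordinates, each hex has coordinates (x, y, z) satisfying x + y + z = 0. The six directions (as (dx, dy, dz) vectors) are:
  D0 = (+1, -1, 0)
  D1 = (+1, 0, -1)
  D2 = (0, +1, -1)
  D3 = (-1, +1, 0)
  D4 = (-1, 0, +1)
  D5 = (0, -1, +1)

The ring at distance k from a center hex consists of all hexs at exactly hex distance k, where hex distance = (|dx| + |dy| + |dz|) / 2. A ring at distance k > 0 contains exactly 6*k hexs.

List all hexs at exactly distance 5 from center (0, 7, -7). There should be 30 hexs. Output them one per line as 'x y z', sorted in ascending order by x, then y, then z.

Walk ring at distance 5 from (0, 7, -7):
Start at center + D4*5 = (-5, 7, -2)
  hex 0: (-5, 7, -2)
  hex 1: (-4, 6, -2)
  hex 2: (-3, 5, -2)
  hex 3: (-2, 4, -2)
  hex 4: (-1, 3, -2)
  hex 5: (0, 2, -2)
  hex 6: (1, 2, -3)
  hex 7: (2, 2, -4)
  hex 8: (3, 2, -5)
  hex 9: (4, 2, -6)
  hex 10: (5, 2, -7)
  hex 11: (5, 3, -8)
  hex 12: (5, 4, -9)
  hex 13: (5, 5, -10)
  hex 14: (5, 6, -11)
  hex 15: (5, 7, -12)
  hex 16: (4, 8, -12)
  hex 17: (3, 9, -12)
  hex 18: (2, 10, -12)
  hex 19: (1, 11, -12)
  hex 20: (0, 12, -12)
  hex 21: (-1, 12, -11)
  hex 22: (-2, 12, -10)
  hex 23: (-3, 12, -9)
  hex 24: (-4, 12, -8)
  hex 25: (-5, 12, -7)
  hex 26: (-5, 11, -6)
  hex 27: (-5, 10, -5)
  hex 28: (-5, 9, -4)
  hex 29: (-5, 8, -3)
Sorted: 30 hexes.

Answer: -5 7 -2
-5 8 -3
-5 9 -4
-5 10 -5
-5 11 -6
-5 12 -7
-4 6 -2
-4 12 -8
-3 5 -2
-3 12 -9
-2 4 -2
-2 12 -10
-1 3 -2
-1 12 -11
0 2 -2
0 12 -12
1 2 -3
1 11 -12
2 2 -4
2 10 -12
3 2 -5
3 9 -12
4 2 -6
4 8 -12
5 2 -7
5 3 -8
5 4 -9
5 5 -10
5 6 -11
5 7 -12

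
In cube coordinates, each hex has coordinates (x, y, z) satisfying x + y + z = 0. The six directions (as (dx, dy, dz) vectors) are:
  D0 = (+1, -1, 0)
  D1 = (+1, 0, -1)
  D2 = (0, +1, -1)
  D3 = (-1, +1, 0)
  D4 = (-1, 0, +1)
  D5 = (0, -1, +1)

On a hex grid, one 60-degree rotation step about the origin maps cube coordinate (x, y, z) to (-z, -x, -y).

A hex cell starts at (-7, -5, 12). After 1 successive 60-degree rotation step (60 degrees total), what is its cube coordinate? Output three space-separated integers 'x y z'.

Start: (-7, -5, 12)
Step 1: (-7, -5, 12) -> (-(12), -(-7), -(-5)) = (-12, 7, 5)

Answer: -12 7 5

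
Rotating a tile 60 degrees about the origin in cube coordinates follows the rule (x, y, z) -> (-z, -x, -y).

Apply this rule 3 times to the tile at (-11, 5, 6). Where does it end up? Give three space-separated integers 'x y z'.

Start: (-11, 5, 6)
Step 1: (-11, 5, 6) -> (-(6), -(-11), -(5)) = (-6, 11, -5)
Step 2: (-6, 11, -5) -> (-(-5), -(-6), -(11)) = (5, 6, -11)
Step 3: (5, 6, -11) -> (-(-11), -(5), -(6)) = (11, -5, -6)

Answer: 11 -5 -6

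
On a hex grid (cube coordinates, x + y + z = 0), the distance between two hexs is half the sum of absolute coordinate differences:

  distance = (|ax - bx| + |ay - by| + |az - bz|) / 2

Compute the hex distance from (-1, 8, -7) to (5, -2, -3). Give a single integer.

|ax - bx| = |-1 - 5| = 6
|ay - by| = |8 - (-2)| = 10
|az - bz| = |-7 - (-3)| = 4
distance = (6 + 10 + 4) / 2 = 20 / 2 = 10

Answer: 10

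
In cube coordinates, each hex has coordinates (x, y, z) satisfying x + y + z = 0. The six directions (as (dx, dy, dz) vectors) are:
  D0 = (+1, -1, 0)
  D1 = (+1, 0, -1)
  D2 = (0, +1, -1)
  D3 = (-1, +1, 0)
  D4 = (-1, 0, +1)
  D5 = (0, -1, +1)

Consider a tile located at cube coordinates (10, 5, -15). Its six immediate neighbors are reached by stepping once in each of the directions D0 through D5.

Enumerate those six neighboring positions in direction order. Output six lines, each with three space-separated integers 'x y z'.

Answer: 11 4 -15
11 5 -16
10 6 -16
9 6 -15
9 5 -14
10 4 -14

Derivation:
Center: (10, 5, -15). Add each direction:
  D0: (10, 5, -15) + (1, -1, 0) = (11, 4, -15)
  D1: (10, 5, -15) + (1, 0, -1) = (11, 5, -16)
  D2: (10, 5, -15) + (0, 1, -1) = (10, 6, -16)
  D3: (10, 5, -15) + (-1, 1, 0) = (9, 6, -15)
  D4: (10, 5, -15) + (-1, 0, 1) = (9, 5, -14)
  D5: (10, 5, -15) + (0, -1, 1) = (10, 4, -14)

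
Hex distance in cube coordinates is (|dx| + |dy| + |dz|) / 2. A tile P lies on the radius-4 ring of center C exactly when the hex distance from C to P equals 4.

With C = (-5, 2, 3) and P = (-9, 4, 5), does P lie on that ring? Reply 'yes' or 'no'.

Answer: yes

Derivation:
|px - cx| = |-9 - (-5)| = 4
|py - cy| = |4 - 2| = 2
|pz - cz| = |5 - 3| = 2
distance = (4+2+2)/2 = 8/2 = 4
radius = 4; distance == radius -> yes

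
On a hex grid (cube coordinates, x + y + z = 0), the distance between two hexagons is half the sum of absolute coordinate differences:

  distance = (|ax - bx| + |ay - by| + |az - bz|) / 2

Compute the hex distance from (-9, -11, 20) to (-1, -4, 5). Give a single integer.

Answer: 15

Derivation:
|ax - bx| = |-9 - (-1)| = 8
|ay - by| = |-11 - (-4)| = 7
|az - bz| = |20 - 5| = 15
distance = (8 + 7 + 15) / 2 = 30 / 2 = 15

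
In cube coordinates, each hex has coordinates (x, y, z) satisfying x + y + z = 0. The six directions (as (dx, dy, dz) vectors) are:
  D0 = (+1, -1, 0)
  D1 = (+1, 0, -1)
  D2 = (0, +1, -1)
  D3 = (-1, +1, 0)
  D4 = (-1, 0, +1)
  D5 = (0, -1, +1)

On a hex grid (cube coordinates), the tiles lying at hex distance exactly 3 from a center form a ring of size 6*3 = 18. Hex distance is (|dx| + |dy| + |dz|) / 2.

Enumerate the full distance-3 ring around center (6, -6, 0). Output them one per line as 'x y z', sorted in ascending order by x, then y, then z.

Answer: 3 -6 3
3 -5 2
3 -4 1
3 -3 0
4 -7 3
4 -3 -1
5 -8 3
5 -3 -2
6 -9 3
6 -3 -3
7 -9 2
7 -4 -3
8 -9 1
8 -5 -3
9 -9 0
9 -8 -1
9 -7 -2
9 -6 -3

Derivation:
Walk ring at distance 3 from (6, -6, 0):
Start at center + D4*3 = (3, -6, 3)
  hex 0: (3, -6, 3)
  hex 1: (4, -7, 3)
  hex 2: (5, -8, 3)
  hex 3: (6, -9, 3)
  hex 4: (7, -9, 2)
  hex 5: (8, -9, 1)
  hex 6: (9, -9, 0)
  hex 7: (9, -8, -1)
  hex 8: (9, -7, -2)
  hex 9: (9, -6, -3)
  hex 10: (8, -5, -3)
  hex 11: (7, -4, -3)
  hex 12: (6, -3, -3)
  hex 13: (5, -3, -2)
  hex 14: (4, -3, -1)
  hex 15: (3, -3, 0)
  hex 16: (3, -4, 1)
  hex 17: (3, -5, 2)
Sorted: 18 hexes.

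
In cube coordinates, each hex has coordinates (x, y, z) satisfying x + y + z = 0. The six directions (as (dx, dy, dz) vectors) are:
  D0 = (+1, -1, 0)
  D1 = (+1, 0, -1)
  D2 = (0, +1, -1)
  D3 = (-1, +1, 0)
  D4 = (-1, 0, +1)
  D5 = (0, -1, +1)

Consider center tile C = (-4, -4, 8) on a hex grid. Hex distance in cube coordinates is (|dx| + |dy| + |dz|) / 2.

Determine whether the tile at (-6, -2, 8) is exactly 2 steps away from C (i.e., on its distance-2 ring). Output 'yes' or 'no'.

|px - cx| = |-6 - (-4)| = 2
|py - cy| = |-2 - (-4)| = 2
|pz - cz| = |8 - 8| = 0
distance = (2+2+0)/2 = 4/2 = 2
radius = 2; distance == radius -> yes

Answer: yes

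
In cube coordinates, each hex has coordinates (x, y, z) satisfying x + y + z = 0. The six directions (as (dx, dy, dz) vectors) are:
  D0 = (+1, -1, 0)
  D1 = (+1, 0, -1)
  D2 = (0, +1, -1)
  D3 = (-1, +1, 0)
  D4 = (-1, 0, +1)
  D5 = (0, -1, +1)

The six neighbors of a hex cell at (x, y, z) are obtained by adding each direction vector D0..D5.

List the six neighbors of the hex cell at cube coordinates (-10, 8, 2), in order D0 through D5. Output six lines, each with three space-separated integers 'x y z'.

Center: (-10, 8, 2). Add each direction:
  D0: (-10, 8, 2) + (1, -1, 0) = (-9, 7, 2)
  D1: (-10, 8, 2) + (1, 0, -1) = (-9, 8, 1)
  D2: (-10, 8, 2) + (0, 1, -1) = (-10, 9, 1)
  D3: (-10, 8, 2) + (-1, 1, 0) = (-11, 9, 2)
  D4: (-10, 8, 2) + (-1, 0, 1) = (-11, 8, 3)
  D5: (-10, 8, 2) + (0, -1, 1) = (-10, 7, 3)

Answer: -9 7 2
-9 8 1
-10 9 1
-11 9 2
-11 8 3
-10 7 3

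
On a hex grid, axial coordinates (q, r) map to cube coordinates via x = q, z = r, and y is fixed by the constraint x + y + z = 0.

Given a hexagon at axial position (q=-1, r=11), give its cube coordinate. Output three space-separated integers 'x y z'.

x = q = -1
z = r = 11
y = -x - z = -(-1) - (11) = -10

Answer: -1 -10 11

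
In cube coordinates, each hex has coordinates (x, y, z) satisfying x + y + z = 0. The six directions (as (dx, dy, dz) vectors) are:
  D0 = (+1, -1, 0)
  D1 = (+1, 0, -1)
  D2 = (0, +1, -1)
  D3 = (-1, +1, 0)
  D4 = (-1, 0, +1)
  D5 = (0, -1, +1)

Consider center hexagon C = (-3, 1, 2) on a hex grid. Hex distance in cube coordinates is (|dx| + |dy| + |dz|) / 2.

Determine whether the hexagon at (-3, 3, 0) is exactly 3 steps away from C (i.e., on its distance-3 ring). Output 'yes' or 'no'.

Answer: no

Derivation:
|px - cx| = |-3 - (-3)| = 0
|py - cy| = |3 - 1| = 2
|pz - cz| = |0 - 2| = 2
distance = (0+2+2)/2 = 4/2 = 2
radius = 3; distance != radius -> no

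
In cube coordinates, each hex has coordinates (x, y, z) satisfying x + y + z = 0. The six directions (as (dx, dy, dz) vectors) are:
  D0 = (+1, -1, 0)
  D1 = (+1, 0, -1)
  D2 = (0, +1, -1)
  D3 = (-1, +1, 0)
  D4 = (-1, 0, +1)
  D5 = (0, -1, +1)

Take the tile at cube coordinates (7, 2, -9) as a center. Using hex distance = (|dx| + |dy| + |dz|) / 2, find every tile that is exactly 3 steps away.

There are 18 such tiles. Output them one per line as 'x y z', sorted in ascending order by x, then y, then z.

Answer: 4 2 -6
4 3 -7
4 4 -8
4 5 -9
5 1 -6
5 5 -10
6 0 -6
6 5 -11
7 -1 -6
7 5 -12
8 -1 -7
8 4 -12
9 -1 -8
9 3 -12
10 -1 -9
10 0 -10
10 1 -11
10 2 -12

Derivation:
Walk ring at distance 3 from (7, 2, -9):
Start at center + D4*3 = (4, 2, -6)
  hex 0: (4, 2, -6)
  hex 1: (5, 1, -6)
  hex 2: (6, 0, -6)
  hex 3: (7, -1, -6)
  hex 4: (8, -1, -7)
  hex 5: (9, -1, -8)
  hex 6: (10, -1, -9)
  hex 7: (10, 0, -10)
  hex 8: (10, 1, -11)
  hex 9: (10, 2, -12)
  hex 10: (9, 3, -12)
  hex 11: (8, 4, -12)
  hex 12: (7, 5, -12)
  hex 13: (6, 5, -11)
  hex 14: (5, 5, -10)
  hex 15: (4, 5, -9)
  hex 16: (4, 4, -8)
  hex 17: (4, 3, -7)
Sorted: 18 hexes.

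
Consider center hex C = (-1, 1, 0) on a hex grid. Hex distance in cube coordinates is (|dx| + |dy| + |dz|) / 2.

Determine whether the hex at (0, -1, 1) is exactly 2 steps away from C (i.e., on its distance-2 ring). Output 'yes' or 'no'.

|px - cx| = |0 - (-1)| = 1
|py - cy| = |-1 - 1| = 2
|pz - cz| = |1 - 0| = 1
distance = (1+2+1)/2 = 4/2 = 2
radius = 2; distance == radius -> yes

Answer: yes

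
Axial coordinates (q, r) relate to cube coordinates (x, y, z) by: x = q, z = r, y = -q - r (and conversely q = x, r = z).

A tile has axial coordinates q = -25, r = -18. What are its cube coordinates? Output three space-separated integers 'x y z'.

x = q = -25
z = r = -18
y = -x - z = -(-25) - (-18) = 43

Answer: -25 43 -18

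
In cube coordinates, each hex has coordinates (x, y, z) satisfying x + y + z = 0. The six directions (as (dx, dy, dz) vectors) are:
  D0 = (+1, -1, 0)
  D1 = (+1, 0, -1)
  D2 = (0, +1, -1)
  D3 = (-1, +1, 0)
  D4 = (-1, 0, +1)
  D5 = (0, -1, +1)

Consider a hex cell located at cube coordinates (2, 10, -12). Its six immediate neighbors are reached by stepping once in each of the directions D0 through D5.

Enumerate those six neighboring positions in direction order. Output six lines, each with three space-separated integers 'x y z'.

Answer: 3 9 -12
3 10 -13
2 11 -13
1 11 -12
1 10 -11
2 9 -11

Derivation:
Center: (2, 10, -12). Add each direction:
  D0: (2, 10, -12) + (1, -1, 0) = (3, 9, -12)
  D1: (2, 10, -12) + (1, 0, -1) = (3, 10, -13)
  D2: (2, 10, -12) + (0, 1, -1) = (2, 11, -13)
  D3: (2, 10, -12) + (-1, 1, 0) = (1, 11, -12)
  D4: (2, 10, -12) + (-1, 0, 1) = (1, 10, -11)
  D5: (2, 10, -12) + (0, -1, 1) = (2, 9, -11)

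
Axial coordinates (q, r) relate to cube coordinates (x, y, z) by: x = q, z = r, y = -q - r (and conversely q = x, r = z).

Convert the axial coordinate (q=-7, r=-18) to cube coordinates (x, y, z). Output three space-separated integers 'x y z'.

x = q = -7
z = r = -18
y = -x - z = -(-7) - (-18) = 25

Answer: -7 25 -18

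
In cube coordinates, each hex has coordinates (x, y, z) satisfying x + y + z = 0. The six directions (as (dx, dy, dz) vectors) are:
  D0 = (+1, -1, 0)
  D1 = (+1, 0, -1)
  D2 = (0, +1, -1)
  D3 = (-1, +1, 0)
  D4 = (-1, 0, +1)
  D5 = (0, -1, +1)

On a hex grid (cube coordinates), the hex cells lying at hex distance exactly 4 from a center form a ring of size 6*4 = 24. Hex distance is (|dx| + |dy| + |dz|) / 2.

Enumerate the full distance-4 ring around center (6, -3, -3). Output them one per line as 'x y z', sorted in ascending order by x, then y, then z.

Answer: 2 -3 1
2 -2 0
2 -1 -1
2 0 -2
2 1 -3
3 -4 1
3 1 -4
4 -5 1
4 1 -5
5 -6 1
5 1 -6
6 -7 1
6 1 -7
7 -7 0
7 0 -7
8 -7 -1
8 -1 -7
9 -7 -2
9 -2 -7
10 -7 -3
10 -6 -4
10 -5 -5
10 -4 -6
10 -3 -7

Derivation:
Walk ring at distance 4 from (6, -3, -3):
Start at center + D4*4 = (2, -3, 1)
  hex 0: (2, -3, 1)
  hex 1: (3, -4, 1)
  hex 2: (4, -5, 1)
  hex 3: (5, -6, 1)
  hex 4: (6, -7, 1)
  hex 5: (7, -7, 0)
  hex 6: (8, -7, -1)
  hex 7: (9, -7, -2)
  hex 8: (10, -7, -3)
  hex 9: (10, -6, -4)
  hex 10: (10, -5, -5)
  hex 11: (10, -4, -6)
  hex 12: (10, -3, -7)
  hex 13: (9, -2, -7)
  hex 14: (8, -1, -7)
  hex 15: (7, 0, -7)
  hex 16: (6, 1, -7)
  hex 17: (5, 1, -6)
  hex 18: (4, 1, -5)
  hex 19: (3, 1, -4)
  hex 20: (2, 1, -3)
  hex 21: (2, 0, -2)
  hex 22: (2, -1, -1)
  hex 23: (2, -2, 0)
Sorted: 24 hexes.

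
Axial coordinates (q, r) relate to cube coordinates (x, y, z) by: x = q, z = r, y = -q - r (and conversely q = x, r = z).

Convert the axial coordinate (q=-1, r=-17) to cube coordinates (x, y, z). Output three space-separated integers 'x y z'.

Answer: -1 18 -17

Derivation:
x = q = -1
z = r = -17
y = -x - z = -(-1) - (-17) = 18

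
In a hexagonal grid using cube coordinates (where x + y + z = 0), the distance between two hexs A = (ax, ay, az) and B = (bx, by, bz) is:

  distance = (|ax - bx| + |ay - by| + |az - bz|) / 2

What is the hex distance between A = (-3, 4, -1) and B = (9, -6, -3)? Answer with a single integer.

|ax - bx| = |-3 - 9| = 12
|ay - by| = |4 - (-6)| = 10
|az - bz| = |-1 - (-3)| = 2
distance = (12 + 10 + 2) / 2 = 24 / 2 = 12

Answer: 12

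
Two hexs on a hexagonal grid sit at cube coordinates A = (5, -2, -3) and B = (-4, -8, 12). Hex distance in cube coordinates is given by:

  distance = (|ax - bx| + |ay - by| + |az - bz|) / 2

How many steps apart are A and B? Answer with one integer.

|ax - bx| = |5 - (-4)| = 9
|ay - by| = |-2 - (-8)| = 6
|az - bz| = |-3 - 12| = 15
distance = (9 + 6 + 15) / 2 = 30 / 2 = 15

Answer: 15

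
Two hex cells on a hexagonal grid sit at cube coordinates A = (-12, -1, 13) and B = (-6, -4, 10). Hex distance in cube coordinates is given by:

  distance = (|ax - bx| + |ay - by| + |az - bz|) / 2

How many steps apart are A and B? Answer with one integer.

Answer: 6

Derivation:
|ax - bx| = |-12 - (-6)| = 6
|ay - by| = |-1 - (-4)| = 3
|az - bz| = |13 - 10| = 3
distance = (6 + 3 + 3) / 2 = 12 / 2 = 6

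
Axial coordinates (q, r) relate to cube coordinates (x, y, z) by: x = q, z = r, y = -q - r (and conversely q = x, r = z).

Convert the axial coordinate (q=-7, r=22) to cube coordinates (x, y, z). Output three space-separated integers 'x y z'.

x = q = -7
z = r = 22
y = -x - z = -(-7) - (22) = -15

Answer: -7 -15 22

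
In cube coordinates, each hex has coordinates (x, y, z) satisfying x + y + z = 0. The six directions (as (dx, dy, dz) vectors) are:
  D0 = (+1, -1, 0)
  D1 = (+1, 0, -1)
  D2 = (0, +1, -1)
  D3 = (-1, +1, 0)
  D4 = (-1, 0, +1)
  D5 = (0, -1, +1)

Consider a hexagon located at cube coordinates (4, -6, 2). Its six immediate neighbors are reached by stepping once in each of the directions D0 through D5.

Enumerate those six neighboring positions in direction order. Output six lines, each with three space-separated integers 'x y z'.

Center: (4, -6, 2). Add each direction:
  D0: (4, -6, 2) + (1, -1, 0) = (5, -7, 2)
  D1: (4, -6, 2) + (1, 0, -1) = (5, -6, 1)
  D2: (4, -6, 2) + (0, 1, -1) = (4, -5, 1)
  D3: (4, -6, 2) + (-1, 1, 0) = (3, -5, 2)
  D4: (4, -6, 2) + (-1, 0, 1) = (3, -6, 3)
  D5: (4, -6, 2) + (0, -1, 1) = (4, -7, 3)

Answer: 5 -7 2
5 -6 1
4 -5 1
3 -5 2
3 -6 3
4 -7 3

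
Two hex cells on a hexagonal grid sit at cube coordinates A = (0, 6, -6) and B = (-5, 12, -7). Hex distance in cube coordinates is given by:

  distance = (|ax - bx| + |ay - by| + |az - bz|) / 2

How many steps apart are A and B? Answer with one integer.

Answer: 6

Derivation:
|ax - bx| = |0 - (-5)| = 5
|ay - by| = |6 - 12| = 6
|az - bz| = |-6 - (-7)| = 1
distance = (5 + 6 + 1) / 2 = 12 / 2 = 6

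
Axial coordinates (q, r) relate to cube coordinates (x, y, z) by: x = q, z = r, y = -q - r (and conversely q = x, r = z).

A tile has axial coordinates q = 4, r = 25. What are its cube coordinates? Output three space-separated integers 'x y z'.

x = q = 4
z = r = 25
y = -x - z = -(4) - (25) = -29

Answer: 4 -29 25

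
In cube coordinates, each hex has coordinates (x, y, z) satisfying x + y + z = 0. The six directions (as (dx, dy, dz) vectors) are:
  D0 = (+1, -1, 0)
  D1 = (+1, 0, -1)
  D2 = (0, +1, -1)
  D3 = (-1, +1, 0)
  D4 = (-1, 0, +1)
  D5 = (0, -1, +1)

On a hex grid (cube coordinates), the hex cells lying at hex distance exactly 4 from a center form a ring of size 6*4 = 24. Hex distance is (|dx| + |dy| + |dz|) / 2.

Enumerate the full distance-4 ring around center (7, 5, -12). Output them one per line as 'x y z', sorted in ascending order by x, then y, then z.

Walk ring at distance 4 from (7, 5, -12):
Start at center + D4*4 = (3, 5, -8)
  hex 0: (3, 5, -8)
  hex 1: (4, 4, -8)
  hex 2: (5, 3, -8)
  hex 3: (6, 2, -8)
  hex 4: (7, 1, -8)
  hex 5: (8, 1, -9)
  hex 6: (9, 1, -10)
  hex 7: (10, 1, -11)
  hex 8: (11, 1, -12)
  hex 9: (11, 2, -13)
  hex 10: (11, 3, -14)
  hex 11: (11, 4, -15)
  hex 12: (11, 5, -16)
  hex 13: (10, 6, -16)
  hex 14: (9, 7, -16)
  hex 15: (8, 8, -16)
  hex 16: (7, 9, -16)
  hex 17: (6, 9, -15)
  hex 18: (5, 9, -14)
  hex 19: (4, 9, -13)
  hex 20: (3, 9, -12)
  hex 21: (3, 8, -11)
  hex 22: (3, 7, -10)
  hex 23: (3, 6, -9)
Sorted: 24 hexes.

Answer: 3 5 -8
3 6 -9
3 7 -10
3 8 -11
3 9 -12
4 4 -8
4 9 -13
5 3 -8
5 9 -14
6 2 -8
6 9 -15
7 1 -8
7 9 -16
8 1 -9
8 8 -16
9 1 -10
9 7 -16
10 1 -11
10 6 -16
11 1 -12
11 2 -13
11 3 -14
11 4 -15
11 5 -16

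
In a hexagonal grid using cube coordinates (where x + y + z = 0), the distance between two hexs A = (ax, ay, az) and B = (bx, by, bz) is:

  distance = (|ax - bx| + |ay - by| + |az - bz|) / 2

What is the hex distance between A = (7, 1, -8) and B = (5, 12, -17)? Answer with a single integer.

|ax - bx| = |7 - 5| = 2
|ay - by| = |1 - 12| = 11
|az - bz| = |-8 - (-17)| = 9
distance = (2 + 11 + 9) / 2 = 22 / 2 = 11

Answer: 11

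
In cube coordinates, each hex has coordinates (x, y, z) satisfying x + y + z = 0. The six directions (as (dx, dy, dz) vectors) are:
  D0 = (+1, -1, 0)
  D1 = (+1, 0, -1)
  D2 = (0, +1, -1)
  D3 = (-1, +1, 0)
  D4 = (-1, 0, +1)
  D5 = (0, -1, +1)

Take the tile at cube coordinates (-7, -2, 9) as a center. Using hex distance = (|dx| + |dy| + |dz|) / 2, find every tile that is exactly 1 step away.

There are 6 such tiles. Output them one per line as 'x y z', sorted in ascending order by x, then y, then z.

Answer: -8 -2 10
-8 -1 9
-7 -3 10
-7 -1 8
-6 -3 9
-6 -2 8

Derivation:
Walk ring at distance 1 from (-7, -2, 9):
Start at center + D4*1 = (-8, -2, 10)
  hex 0: (-8, -2, 10)
  hex 1: (-7, -3, 10)
  hex 2: (-6, -3, 9)
  hex 3: (-6, -2, 8)
  hex 4: (-7, -1, 8)
  hex 5: (-8, -1, 9)
Sorted: 6 hexes.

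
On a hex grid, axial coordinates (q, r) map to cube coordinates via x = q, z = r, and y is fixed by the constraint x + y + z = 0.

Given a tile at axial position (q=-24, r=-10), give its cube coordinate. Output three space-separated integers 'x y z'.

x = q = -24
z = r = -10
y = -x - z = -(-24) - (-10) = 34

Answer: -24 34 -10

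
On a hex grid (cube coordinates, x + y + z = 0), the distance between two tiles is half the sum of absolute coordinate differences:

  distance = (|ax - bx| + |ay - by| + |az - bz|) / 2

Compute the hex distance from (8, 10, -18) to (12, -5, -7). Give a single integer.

|ax - bx| = |8 - 12| = 4
|ay - by| = |10 - (-5)| = 15
|az - bz| = |-18 - (-7)| = 11
distance = (4 + 15 + 11) / 2 = 30 / 2 = 15

Answer: 15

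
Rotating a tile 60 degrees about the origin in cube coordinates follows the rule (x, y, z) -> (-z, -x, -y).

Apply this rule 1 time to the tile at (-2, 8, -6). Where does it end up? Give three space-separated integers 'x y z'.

Answer: 6 2 -8

Derivation:
Start: (-2, 8, -6)
Step 1: (-2, 8, -6) -> (-(-6), -(-2), -(8)) = (6, 2, -8)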